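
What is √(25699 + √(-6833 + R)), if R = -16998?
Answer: √(25699 + I*√23831) ≈ 160.31 + 0.4815*I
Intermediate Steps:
√(25699 + √(-6833 + R)) = √(25699 + √(-6833 - 16998)) = √(25699 + √(-23831)) = √(25699 + I*√23831)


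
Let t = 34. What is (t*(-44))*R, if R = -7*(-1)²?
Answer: 10472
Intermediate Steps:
R = -7 (R = -7*1 = -7)
(t*(-44))*R = (34*(-44))*(-7) = -1496*(-7) = 10472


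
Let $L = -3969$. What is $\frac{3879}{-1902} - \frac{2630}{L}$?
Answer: $- \frac{3464497}{2516346} \approx -1.3768$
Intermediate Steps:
$\frac{3879}{-1902} - \frac{2630}{L} = \frac{3879}{-1902} - \frac{2630}{-3969} = 3879 \left(- \frac{1}{1902}\right) - - \frac{2630}{3969} = - \frac{1293}{634} + \frac{2630}{3969} = - \frac{3464497}{2516346}$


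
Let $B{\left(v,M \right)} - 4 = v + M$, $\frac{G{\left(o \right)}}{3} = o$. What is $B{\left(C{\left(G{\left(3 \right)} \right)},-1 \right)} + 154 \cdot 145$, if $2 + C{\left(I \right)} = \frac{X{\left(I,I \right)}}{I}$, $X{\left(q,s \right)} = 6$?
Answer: $\frac{66995}{3} \approx 22332.0$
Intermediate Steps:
$G{\left(o \right)} = 3 o$
$C{\left(I \right)} = -2 + \frac{6}{I}$
$B{\left(v,M \right)} = 4 + M + v$ ($B{\left(v,M \right)} = 4 + \left(v + M\right) = 4 + \left(M + v\right) = 4 + M + v$)
$B{\left(C{\left(G{\left(3 \right)} \right)},-1 \right)} + 154 \cdot 145 = \left(4 - 1 - \left(2 - \frac{6}{3 \cdot 3}\right)\right) + 154 \cdot 145 = \left(4 - 1 - \left(2 - \frac{6}{9}\right)\right) + 22330 = \left(4 - 1 + \left(-2 + 6 \cdot \frac{1}{9}\right)\right) + 22330 = \left(4 - 1 + \left(-2 + \frac{2}{3}\right)\right) + 22330 = \left(4 - 1 - \frac{4}{3}\right) + 22330 = \frac{5}{3} + 22330 = \frac{66995}{3}$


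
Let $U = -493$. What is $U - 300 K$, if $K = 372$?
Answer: $-112093$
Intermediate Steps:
$U - 300 K = -493 - 111600 = -112093$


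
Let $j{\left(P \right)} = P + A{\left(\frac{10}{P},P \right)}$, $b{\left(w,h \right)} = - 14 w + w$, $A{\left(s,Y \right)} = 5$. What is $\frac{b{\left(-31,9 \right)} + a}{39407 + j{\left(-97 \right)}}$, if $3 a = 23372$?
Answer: $\frac{24581}{117945} \approx 0.20841$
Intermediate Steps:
$b{\left(w,h \right)} = - 13 w$
$j{\left(P \right)} = 5 + P$ ($j{\left(P \right)} = P + 5 = 5 + P$)
$a = \frac{23372}{3}$ ($a = \frac{1}{3} \cdot 23372 = \frac{23372}{3} \approx 7790.7$)
$\frac{b{\left(-31,9 \right)} + a}{39407 + j{\left(-97 \right)}} = \frac{\left(-13\right) \left(-31\right) + \frac{23372}{3}}{39407 + \left(5 - 97\right)} = \frac{403 + \frac{23372}{3}}{39407 - 92} = \frac{24581}{3 \cdot 39315} = \frac{24581}{3} \cdot \frac{1}{39315} = \frac{24581}{117945}$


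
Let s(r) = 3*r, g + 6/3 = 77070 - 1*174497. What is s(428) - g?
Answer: 98713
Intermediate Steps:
g = -97429 (g = -2 + (77070 - 1*174497) = -2 + (77070 - 174497) = -2 - 97427 = -97429)
s(428) - g = 3*428 - 1*(-97429) = 1284 + 97429 = 98713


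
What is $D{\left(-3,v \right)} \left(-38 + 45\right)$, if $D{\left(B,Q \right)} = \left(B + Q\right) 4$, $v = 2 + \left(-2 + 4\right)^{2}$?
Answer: $84$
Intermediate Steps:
$v = 6$ ($v = 2 + 2^{2} = 2 + 4 = 6$)
$D{\left(B,Q \right)} = 4 B + 4 Q$
$D{\left(-3,v \right)} \left(-38 + 45\right) = \left(4 \left(-3\right) + 4 \cdot 6\right) \left(-38 + 45\right) = \left(-12 + 24\right) 7 = 12 \cdot 7 = 84$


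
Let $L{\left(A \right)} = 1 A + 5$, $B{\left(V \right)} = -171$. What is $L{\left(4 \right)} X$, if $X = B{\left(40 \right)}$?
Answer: $-1539$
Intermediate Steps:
$X = -171$
$L{\left(A \right)} = 5 + A$ ($L{\left(A \right)} = A + 5 = 5 + A$)
$L{\left(4 \right)} X = \left(5 + 4\right) \left(-171\right) = 9 \left(-171\right) = -1539$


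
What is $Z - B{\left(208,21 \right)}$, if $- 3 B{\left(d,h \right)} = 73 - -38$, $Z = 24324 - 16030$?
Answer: $8331$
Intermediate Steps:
$Z = 8294$ ($Z = 24324 - 16030 = 8294$)
$B{\left(d,h \right)} = -37$ ($B{\left(d,h \right)} = - \frac{73 - -38}{3} = - \frac{73 + 38}{3} = \left(- \frac{1}{3}\right) 111 = -37$)
$Z - B{\left(208,21 \right)} = 8294 - -37 = 8294 + 37 = 8331$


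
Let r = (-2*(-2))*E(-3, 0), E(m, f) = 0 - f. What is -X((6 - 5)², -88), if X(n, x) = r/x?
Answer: 0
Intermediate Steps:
E(m, f) = -f
r = 0 (r = (-2*(-2))*(-1*0) = 4*0 = 0)
X(n, x) = 0 (X(n, x) = 0/x = 0)
-X((6 - 5)², -88) = -1*0 = 0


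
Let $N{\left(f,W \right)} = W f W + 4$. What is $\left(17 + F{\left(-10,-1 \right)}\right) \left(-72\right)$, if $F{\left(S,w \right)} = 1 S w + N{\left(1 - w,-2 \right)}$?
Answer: $-2808$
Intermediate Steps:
$N{\left(f,W \right)} = 4 + f W^{2}$ ($N{\left(f,W \right)} = f W^{2} + 4 = 4 + f W^{2}$)
$F{\left(S,w \right)} = 8 - 4 w + S w$ ($F{\left(S,w \right)} = 1 S w + \left(4 + \left(1 - w\right) \left(-2\right)^{2}\right) = S w + \left(4 + \left(1 - w\right) 4\right) = S w + \left(4 - \left(-4 + 4 w\right)\right) = S w - \left(-8 + 4 w\right) = 8 - 4 w + S w$)
$\left(17 + F{\left(-10,-1 \right)}\right) \left(-72\right) = \left(17 - -22\right) \left(-72\right) = \left(17 + \left(8 + 4 + 10\right)\right) \left(-72\right) = \left(17 + 22\right) \left(-72\right) = 39 \left(-72\right) = -2808$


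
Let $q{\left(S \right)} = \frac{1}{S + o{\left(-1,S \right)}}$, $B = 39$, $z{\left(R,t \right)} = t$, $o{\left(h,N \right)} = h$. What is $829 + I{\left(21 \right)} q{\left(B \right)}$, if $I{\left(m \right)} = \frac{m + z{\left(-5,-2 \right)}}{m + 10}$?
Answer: $\frac{51399}{62} \approx 829.02$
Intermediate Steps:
$I{\left(m \right)} = \frac{-2 + m}{10 + m}$ ($I{\left(m \right)} = \frac{m - 2}{m + 10} = \frac{-2 + m}{10 + m}$)
$q{\left(S \right)} = \frac{1}{-1 + S}$ ($q{\left(S \right)} = \frac{1}{S - 1} = \frac{1}{-1 + S}$)
$829 + I{\left(21 \right)} q{\left(B \right)} = 829 + \frac{\frac{1}{10 + 21} \left(-2 + 21\right)}{-1 + 39} = 829 + \frac{\frac{1}{31} \cdot 19}{38} = 829 + \frac{1}{31} \cdot 19 \cdot \frac{1}{38} = 829 + \frac{19}{31} \cdot \frac{1}{38} = 829 + \frac{1}{62} = \frac{51399}{62}$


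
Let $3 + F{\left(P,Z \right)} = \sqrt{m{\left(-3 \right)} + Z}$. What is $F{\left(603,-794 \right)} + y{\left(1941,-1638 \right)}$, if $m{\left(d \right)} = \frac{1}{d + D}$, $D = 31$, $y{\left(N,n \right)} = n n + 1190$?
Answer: $2684231 + \frac{i \sqrt{155617}}{14} \approx 2.6842 \cdot 10^{6} + 28.177 i$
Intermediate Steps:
$y{\left(N,n \right)} = 1190 + n^{2}$ ($y{\left(N,n \right)} = n^{2} + 1190 = 1190 + n^{2}$)
$m{\left(d \right)} = \frac{1}{31 + d}$ ($m{\left(d \right)} = \frac{1}{d + 31} = \frac{1}{31 + d}$)
$F{\left(P,Z \right)} = -3 + \sqrt{\frac{1}{28} + Z}$ ($F{\left(P,Z \right)} = -3 + \sqrt{\frac{1}{31 - 3} + Z} = -3 + \sqrt{\frac{1}{28} + Z}$)
$F{\left(603,-794 \right)} + y{\left(1941,-1638 \right)} = \left(-3 + \frac{\sqrt{7 + 196 \left(-794\right)}}{14}\right) + \left(1190 + \left(-1638\right)^{2}\right) = \left(-3 + \frac{\sqrt{7 - 155624}}{14}\right) + \left(1190 + 2683044\right) = \left(-3 + \frac{\sqrt{-155617}}{14}\right) + 2684234 = \left(-3 + \frac{i \sqrt{155617}}{14}\right) + 2684234 = 2684231 + \frac{i \sqrt{155617}}{14}$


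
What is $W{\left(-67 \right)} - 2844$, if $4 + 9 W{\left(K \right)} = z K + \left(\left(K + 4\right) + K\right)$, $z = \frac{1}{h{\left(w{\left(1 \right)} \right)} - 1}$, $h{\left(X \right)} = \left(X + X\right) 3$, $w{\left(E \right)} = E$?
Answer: $- \frac{128717}{45} \approx -2860.4$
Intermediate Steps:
$h{\left(X \right)} = 6 X$ ($h{\left(X \right)} = 2 X 3 = 6 X$)
$z = \frac{1}{5}$ ($z = \frac{1}{6 \cdot 1 - 1} = \frac{1}{6 - 1} = \frac{1}{5} \approx 0.2$)
$W{\left(K \right)} = \frac{11 K}{45}$ ($W{\left(K \right)} = - \frac{4}{9} + \frac{\frac{K}{5} + \left(\left(K + 4\right) + K\right)}{9} = - \frac{4}{9} + \frac{\frac{K}{5} + \left(\left(4 + K\right) + K\right)}{9} = - \frac{4}{9} + \frac{\frac{K}{5} + \left(4 + 2 K\right)}{9} = - \frac{4}{9} + \frac{4 + \frac{11 K}{5}}{9} = - \frac{4}{9} + \left(\frac{4}{9} + \frac{11 K}{45}\right) = \frac{11 K}{45}$)
$W{\left(-67 \right)} - 2844 = \frac{11}{45} \left(-67\right) - 2844 = - \frac{737}{45} - 2844 = - \frac{128717}{45}$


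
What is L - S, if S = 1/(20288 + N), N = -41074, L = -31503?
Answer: -654821357/20786 ≈ -31503.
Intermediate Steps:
S = -1/20786 (S = 1/(20288 - 41074) = 1/(-20786) = -1/20786 ≈ -4.8109e-5)
L - S = -31503 - 1*(-1/20786) = -31503 + 1/20786 = -654821357/20786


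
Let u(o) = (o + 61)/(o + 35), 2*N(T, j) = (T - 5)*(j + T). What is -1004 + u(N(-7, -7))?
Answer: -119331/119 ≈ -1002.8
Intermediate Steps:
N(T, j) = (-5 + T)*(T + j)/2 (N(T, j) = ((T - 5)*(j + T))/2 = ((-5 + T)*(T + j))/2 = (-5 + T)*(T + j)/2)
u(o) = (61 + o)/(35 + o)
-1004 + u(N(-7, -7)) = -1004 + (61 + ((1/2)*(-7)**2 - 5/2*(-7) - 5/2*(-7) + (1/2)*(-7)*(-7)))/(35 + ((1/2)*(-7)**2 - 5/2*(-7) - 5/2*(-7) + (1/2)*(-7)*(-7))) = -1004 + (61 + ((1/2)*49 + 35/2 + 35/2 + 49/2))/(35 + ((1/2)*49 + 35/2 + 35/2 + 49/2)) = -1004 + (61 + (49/2 + 35/2 + 35/2 + 49/2))/(35 + (49/2 + 35/2 + 35/2 + 49/2)) = -1004 + (61 + 84)/(35 + 84) = -1004 + 145/119 = -119331/119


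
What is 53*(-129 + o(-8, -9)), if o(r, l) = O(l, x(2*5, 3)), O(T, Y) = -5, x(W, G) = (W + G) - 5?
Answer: -7102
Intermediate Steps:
x(W, G) = -5 + G + W (x(W, G) = (G + W) - 5 = -5 + G + W)
o(r, l) = -5
53*(-129 + o(-8, -9)) = 53*(-129 - 5) = 53*(-134) = -7102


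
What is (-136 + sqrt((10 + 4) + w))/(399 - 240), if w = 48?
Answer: -136/159 + sqrt(62)/159 ≈ -0.80582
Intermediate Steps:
(-136 + sqrt((10 + 4) + w))/(399 - 240) = (-136 + sqrt((10 + 4) + 48))/(399 - 240) = (-136 + sqrt(14 + 48))/159 = (-136 + sqrt(62))*(1/159) = -136/159 + sqrt(62)/159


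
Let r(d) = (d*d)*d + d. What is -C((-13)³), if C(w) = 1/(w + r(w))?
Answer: 1/10604503767 ≈ 9.4300e-11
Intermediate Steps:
r(d) = d + d³ (r(d) = d²*d + d = d³ + d = d + d³)
C(w) = 1/(w³ + 2*w) (C(w) = 1/(w + (w + w³)) = 1/(w³ + 2*w))
-C((-13)³) = -1/(((-13)³)*(2 + ((-13)³)²)) = -1/((-2197)*(2 + (-2197)²)) = -(-1)/(2197*(2 + 4826809)) = -(-1)/(2197*4826811) = -1*(-1/10604503767) = 1/10604503767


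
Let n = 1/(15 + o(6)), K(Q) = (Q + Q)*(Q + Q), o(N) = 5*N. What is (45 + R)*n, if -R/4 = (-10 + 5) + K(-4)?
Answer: -191/45 ≈ -4.2444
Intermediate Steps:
K(Q) = 4*Q**2 (K(Q) = (2*Q)*(2*Q) = 4*Q**2)
R = -236 (R = -4*((-10 + 5) + 4*(-4)**2) = -4*(-5 + 4*16) = -4*(-5 + 64) = -4*59 = -236)
n = 1/45 (n = 1/(15 + 5*6) = 1/(15 + 30) = 1/45 ≈ 0.022222)
(45 + R)*n = (45 - 236)*(1/45) = -191*1/45 = -191/45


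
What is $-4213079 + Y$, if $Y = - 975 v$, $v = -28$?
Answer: $-4185779$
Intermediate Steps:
$Y = 27300$ ($Y = \left(-975\right) \left(-28\right) = 27300$)
$-4213079 + Y = -4213079 + 27300 = -4185779$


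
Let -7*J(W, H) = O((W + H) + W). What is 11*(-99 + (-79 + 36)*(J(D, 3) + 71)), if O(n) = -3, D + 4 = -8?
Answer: -244123/7 ≈ -34875.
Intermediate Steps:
D = -12 (D = -4 - 8 = -12)
J(W, H) = 3/7 (J(W, H) = -1/7*(-3) = 3/7)
11*(-99 + (-79 + 36)*(J(D, 3) + 71)) = 11*(-99 + (-79 + 36)*(3/7 + 71)) = 11*(-99 - 43*500/7) = 11*(-99 - 21500/7) = 11*(-22193/7) = -244123/7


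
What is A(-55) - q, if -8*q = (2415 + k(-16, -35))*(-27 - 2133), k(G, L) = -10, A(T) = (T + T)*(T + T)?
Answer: -637250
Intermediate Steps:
A(T) = 4*T² (A(T) = (2*T)*(2*T) = 4*T²)
q = 649350 (q = -(2415 - 10)*(-27 - 2133)/8 = -2405*(-2160)/8 = -⅛*(-5194800) = 649350)
A(-55) - q = 4*(-55)² - 1*649350 = 4*3025 - 649350 = 12100 - 649350 = -637250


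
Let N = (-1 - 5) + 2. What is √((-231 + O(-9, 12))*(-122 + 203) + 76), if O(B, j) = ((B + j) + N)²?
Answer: I*√18554 ≈ 136.21*I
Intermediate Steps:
N = -4 (N = -6 + 2 = -4)
O(B, j) = (-4 + B + j)² (O(B, j) = ((B + j) - 4)² = (-4 + B + j)²)
√((-231 + O(-9, 12))*(-122 + 203) + 76) = √((-231 + (-4 - 9 + 12)²)*(-122 + 203) + 76) = √((-231 + (-1)²)*81 + 76) = √((-231 + 1)*81 + 76) = √(-230*81 + 76) = √(-18630 + 76) = √(-18554) = I*√18554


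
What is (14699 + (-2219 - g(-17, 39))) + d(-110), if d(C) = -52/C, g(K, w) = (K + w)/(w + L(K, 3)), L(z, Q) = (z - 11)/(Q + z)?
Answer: 28142256/2255 ≈ 12480.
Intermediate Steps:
L(z, Q) = (-11 + z)/(Q + z)
g(K, w) = (K + w)/(w + (-11 + K)/(3 + K))
(14699 + (-2219 - g(-17, 39))) + d(-110) = (14699 + (-2219 - (3 - 17)*(-17 + 39)/(-11 - 17 + 39*(3 - 17)))) - 52/(-110) = (14699 + (-2219 - (-14)*22/(-11 - 17 + 39*(-14)))) - 52*(-1/110) = (14699 + (-2219 - (-14)*22/(-11 - 17 - 546))) + 26/55 = (14699 + (-2219 - (-14)*22/(-574))) + 26/55 = (14699 + (-2219 - (-1)*(-14)*22/574)) + 26/55 = (14699 + (-2219 - 1*22/41)) + 26/55 = (14699 + (-2219 - 22/41)) + 26/55 = (14699 - 91001/41) + 26/55 = 511658/41 + 26/55 = 28142256/2255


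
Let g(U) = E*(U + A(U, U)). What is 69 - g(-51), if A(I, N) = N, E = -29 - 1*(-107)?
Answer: 8025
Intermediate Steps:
E = 78 (E = -29 + 107 = 78)
g(U) = 156*U (g(U) = 78*(U + U) = 78*(2*U) = 156*U)
69 - g(-51) = 69 - 156*(-51) = 69 - 1*(-7956) = 69 + 7956 = 8025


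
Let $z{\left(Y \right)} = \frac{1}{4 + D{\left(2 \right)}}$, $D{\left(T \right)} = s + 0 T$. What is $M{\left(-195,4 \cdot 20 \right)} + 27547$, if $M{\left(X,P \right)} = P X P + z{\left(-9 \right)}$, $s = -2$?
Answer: $- \frac{2440905}{2} \approx -1.2205 \cdot 10^{6}$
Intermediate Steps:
$D{\left(T \right)} = -2$ ($D{\left(T \right)} = -2 + 0 T = -2 + 0 = -2$)
$z{\left(Y \right)} = \frac{1}{2}$ ($z{\left(Y \right)} = \frac{1}{4 - 2} = \frac{1}{2}$)
$M{\left(X,P \right)} = \frac{1}{2} + X P^{2}$ ($M{\left(X,P \right)} = P X P + \frac{1}{2} = X P^{2} + \frac{1}{2} = \frac{1}{2} + X P^{2}$)
$M{\left(-195,4 \cdot 20 \right)} + 27547 = \left(\frac{1}{2} - 195 \left(4 \cdot 20\right)^{2}\right) + 27547 = \left(\frac{1}{2} - 195 \cdot 80^{2}\right) + 27547 = \left(\frac{1}{2} - 1248000\right) + 27547 = - \frac{2495999}{2} + 27547 = - \frac{2440905}{2}$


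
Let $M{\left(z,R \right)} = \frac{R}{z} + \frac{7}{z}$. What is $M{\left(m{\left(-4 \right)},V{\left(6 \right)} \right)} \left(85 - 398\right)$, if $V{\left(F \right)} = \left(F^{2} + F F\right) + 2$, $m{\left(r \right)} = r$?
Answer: $\frac{25353}{4} \approx 6338.3$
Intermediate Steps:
$V{\left(F \right)} = 2 + 2 F^{2}$ ($V{\left(F \right)} = \left(F^{2} + F^{2}\right) + 2 = 2 F^{2} + 2 = 2 + 2 F^{2}$)
$M{\left(z,R \right)} = \frac{7}{z} + \frac{R}{z}$
$M{\left(m{\left(-4 \right)},V{\left(6 \right)} \right)} \left(85 - 398\right) = \frac{7 + \left(2 + 2 \cdot 6^{2}\right)}{-4} \left(85 - 398\right) = - \frac{7 + \left(2 + 2 \cdot 36\right)}{4} \left(-313\right) = - \frac{7 + \left(2 + 72\right)}{4} \left(-313\right) = - \frac{7 + 74}{4} \left(-313\right) = \left(- \frac{1}{4}\right) 81 \left(-313\right) = \left(- \frac{81}{4}\right) \left(-313\right) = \frac{25353}{4}$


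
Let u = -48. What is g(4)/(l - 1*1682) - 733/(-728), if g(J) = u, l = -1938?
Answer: 672101/658840 ≈ 1.0201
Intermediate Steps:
g(J) = -48
g(4)/(l - 1*1682) - 733/(-728) = -48/(-1938 - 1*1682) - 733/(-728) = -48/(-1938 - 1682) - 733*(-1/728) = -48/(-3620) + 733/728 = -48*(-1/3620) + 733/728 = 12/905 + 733/728 = 672101/658840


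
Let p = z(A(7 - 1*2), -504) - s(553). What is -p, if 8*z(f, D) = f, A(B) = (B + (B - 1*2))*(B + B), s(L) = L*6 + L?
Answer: 3861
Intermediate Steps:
s(L) = 7*L (s(L) = 6*L + L = 7*L)
A(B) = 2*B*(-2 + 2*B) (A(B) = (B + (B - 2))*(2*B) = (B + (-2 + B))*(2*B) = (-2 + 2*B)*(2*B) = 2*B*(-2 + 2*B))
z(f, D) = f/8
p = -3861 (p = (4*(7 - 1*2)*(-1 + (7 - 1*2)))/8 - 7*553 = (4*(7 - 2)*(-1 + (7 - 2)))/8 - 1*3871 = (4*5*(-1 + 5))/8 - 3871 = (4*5*4)/8 - 3871 = (⅛)*80 - 3871 = 10 - 3871 = -3861)
-p = -1*(-3861) = 3861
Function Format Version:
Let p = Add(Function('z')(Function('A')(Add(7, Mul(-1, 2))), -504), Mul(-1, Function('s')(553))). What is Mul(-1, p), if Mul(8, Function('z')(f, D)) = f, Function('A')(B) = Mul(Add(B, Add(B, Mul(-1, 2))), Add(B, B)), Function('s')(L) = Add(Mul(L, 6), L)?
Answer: 3861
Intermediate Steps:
Function('s')(L) = Mul(7, L) (Function('s')(L) = Add(Mul(6, L), L) = Mul(7, L))
Function('A')(B) = Mul(2, B, Add(-2, Mul(2, B))) (Function('A')(B) = Mul(Add(B, Add(B, -2)), Mul(2, B)) = Mul(Add(B, Add(-2, B)), Mul(2, B)) = Mul(Add(-2, Mul(2, B)), Mul(2, B)) = Mul(2, B, Add(-2, Mul(2, B))))
Function('z')(f, D) = Mul(Rational(1, 8), f)
p = -3861 (p = Add(Mul(Rational(1, 8), Mul(4, Add(7, Mul(-1, 2)), Add(-1, Add(7, Mul(-1, 2))))), Mul(-1, Mul(7, 553))) = Add(Mul(Rational(1, 8), Mul(4, Add(7, -2), Add(-1, Add(7, -2)))), Mul(-1, 3871)) = Add(Mul(Rational(1, 8), Mul(4, 5, Add(-1, 5))), -3871) = Add(Mul(Rational(1, 8), Mul(4, 5, 4)), -3871) = Add(Mul(Rational(1, 8), 80), -3871) = Add(10, -3871) = -3861)
Mul(-1, p) = Mul(-1, -3861) = 3861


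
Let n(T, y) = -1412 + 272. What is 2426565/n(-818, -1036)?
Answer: -161771/76 ≈ -2128.6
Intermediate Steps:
n(T, y) = -1140
2426565/n(-818, -1036) = 2426565/(-1140) = 2426565*(-1/1140) = -161771/76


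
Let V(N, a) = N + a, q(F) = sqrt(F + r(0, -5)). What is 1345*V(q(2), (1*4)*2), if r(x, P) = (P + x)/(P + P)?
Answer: 10760 + 1345*sqrt(10)/2 ≈ 12887.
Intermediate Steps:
r(x, P) = (P + x)/(2*P) (r(x, P) = (P + x)/((2*P)) = (P + x)*(1/(2*P)) = (P + x)/(2*P))
q(F) = sqrt(1/2 + F) (q(F) = sqrt(F + (1/2)*(-5 + 0)/(-5)) = sqrt(F + (1/2)*(-1/5)*(-5)) = sqrt(F + 1/2) = sqrt(1/2 + F))
1345*V(q(2), (1*4)*2) = 1345*(sqrt(2 + 4*2)/2 + (1*4)*2) = 1345*(sqrt(2 + 8)/2 + 4*2) = 1345*(sqrt(10)/2 + 8) = 1345*(8 + sqrt(10)/2) = 10760 + 1345*sqrt(10)/2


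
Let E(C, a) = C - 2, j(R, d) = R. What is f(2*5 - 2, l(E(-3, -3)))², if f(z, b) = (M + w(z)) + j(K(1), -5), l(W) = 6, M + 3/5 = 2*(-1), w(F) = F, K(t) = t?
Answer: 1024/25 ≈ 40.960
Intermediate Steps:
E(C, a) = -2 + C
M = -13/5 (M = -⅗ + 2*(-1) = -⅗ - 2 = -13/5 ≈ -2.6000)
f(z, b) = -8/5 + z (f(z, b) = (-13/5 + z) + 1 = -8/5 + z)
f(2*5 - 2, l(E(-3, -3)))² = (-8/5 + (2*5 - 2))² = (-8/5 + (10 - 2))² = (-8/5 + 8)² = (32/5)² = 1024/25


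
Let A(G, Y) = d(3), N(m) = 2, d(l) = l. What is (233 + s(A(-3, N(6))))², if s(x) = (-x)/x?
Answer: 53824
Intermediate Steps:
A(G, Y) = 3
s(x) = -1
(233 + s(A(-3, N(6))))² = (233 - 1)² = 232² = 53824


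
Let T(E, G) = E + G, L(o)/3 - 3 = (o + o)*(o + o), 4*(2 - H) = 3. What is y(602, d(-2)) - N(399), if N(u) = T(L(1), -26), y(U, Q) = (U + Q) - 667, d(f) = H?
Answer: -235/4 ≈ -58.750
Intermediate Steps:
H = 5/4 (H = 2 - ¼*3 = 2 - ¾ = 5/4 ≈ 1.2500)
d(f) = 5/4
y(U, Q) = -667 + Q + U (y(U, Q) = (Q + U) - 667 = -667 + Q + U)
L(o) = 9 + 12*o² (L(o) = 9 + 3*((o + o)*(o + o)) = 9 + 3*((2*o)*(2*o)) = 9 + 3*(4*o²) = 9 + 12*o²)
N(u) = -5 (N(u) = (9 + 12*1²) - 26 = (9 + 12*1) - 26 = (9 + 12) - 26 = 21 - 26 = -5)
y(602, d(-2)) - N(399) = (-667 + 5/4 + 602) - 1*(-5) = -255/4 + 5 = -235/4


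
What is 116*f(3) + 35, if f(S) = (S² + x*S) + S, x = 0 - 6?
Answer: -661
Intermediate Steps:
x = -6
f(S) = S² - 5*S (f(S) = (S² - 6*S) + S = S² - 5*S)
116*f(3) + 35 = 116*(3*(-5 + 3)) + 35 = 116*(3*(-2)) + 35 = 116*(-6) + 35 = -696 + 35 = -661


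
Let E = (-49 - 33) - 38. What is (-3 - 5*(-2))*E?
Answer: -840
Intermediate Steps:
E = -120 (E = -82 - 38 = -120)
(-3 - 5*(-2))*E = (-3 - 5*(-2))*(-120) = (-3 + 10)*(-120) = 7*(-120) = -840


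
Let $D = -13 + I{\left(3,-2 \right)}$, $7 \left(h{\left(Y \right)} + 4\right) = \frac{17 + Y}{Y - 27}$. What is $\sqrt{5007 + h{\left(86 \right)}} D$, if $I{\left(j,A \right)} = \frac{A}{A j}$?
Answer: $- \frac{38 \sqrt{853399246}}{1239} \approx -895.96$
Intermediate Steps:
$h{\left(Y \right)} = -4 + \frac{17 + Y}{7 \left(-27 + Y\right)}$ ($h{\left(Y \right)} = -4 + \frac{\left(17 + Y\right) \frac{1}{Y - 27}}{7} = -4 + \frac{\left(17 + Y\right) \frac{1}{-27 + Y}}{7} = -4 + \frac{\frac{1}{-27 + Y} \left(17 + Y\right)}{7} = -4 + \frac{17 + Y}{7 \left(-27 + Y\right)}$)
$I{\left(j,A \right)} = \frac{1}{j}$ ($I{\left(j,A \right)} = A \frac{1}{A j} = \frac{1}{j}$)
$D = - \frac{38}{3}$ ($D = -13 + \frac{1}{3} = - \frac{38}{3} \approx -12.667$)
$\sqrt{5007 + h{\left(86 \right)}} D = \sqrt{5007 + \frac{773 - 2322}{7 \left(-27 + 86\right)}} \left(- \frac{38}{3}\right) = \sqrt{5007 + \frac{773 - 2322}{7 \cdot 59}} \left(- \frac{38}{3}\right) = \sqrt{5007 + \frac{1}{7} \cdot \frac{1}{59} \left(-1549\right)} \left(- \frac{38}{3}\right) = \sqrt{5007 - \frac{1549}{413}} \left(- \frac{38}{3}\right) = \sqrt{\frac{2066342}{413}} \left(- \frac{38}{3}\right) = \frac{\sqrt{853399246}}{413} \left(- \frac{38}{3}\right) = - \frac{38 \sqrt{853399246}}{1239}$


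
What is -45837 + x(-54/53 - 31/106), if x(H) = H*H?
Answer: -515005211/11236 ≈ -45835.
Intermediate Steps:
x(H) = H**2
-45837 + x(-54/53 - 31/106) = -45837 + (-54/53 - 31/106)**2 = -45837 + (-139/106)**2 = -45837 + 19321/11236 = -515005211/11236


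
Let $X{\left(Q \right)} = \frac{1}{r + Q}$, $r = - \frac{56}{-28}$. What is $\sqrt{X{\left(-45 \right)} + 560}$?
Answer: $\frac{11 \sqrt{8557}}{43} \approx 23.664$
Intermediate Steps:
$r = 2$ ($r = \left(-56\right) \left(- \frac{1}{28}\right) = 2$)
$X{\left(Q \right)} = \frac{1}{2 + Q}$
$\sqrt{X{\left(-45 \right)} + 560} = \sqrt{\frac{1}{2 - 45} + 560} = \sqrt{\frac{1}{-43} + 560} = \sqrt{- \frac{1}{43} + 560} = \sqrt{\frac{24079}{43}} = \frac{11 \sqrt{8557}}{43}$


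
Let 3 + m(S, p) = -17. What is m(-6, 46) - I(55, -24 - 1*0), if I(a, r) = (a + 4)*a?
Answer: -3265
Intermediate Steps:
m(S, p) = -20 (m(S, p) = -3 - 17 = -20)
I(a, r) = a*(4 + a) (I(a, r) = (4 + a)*a = a*(4 + a))
m(-6, 46) - I(55, -24 - 1*0) = -20 - 55*(4 + 55) = -20 - 55*59 = -20 - 1*3245 = -20 - 3245 = -3265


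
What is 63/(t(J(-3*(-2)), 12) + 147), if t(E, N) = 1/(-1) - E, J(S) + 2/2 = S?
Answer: 21/47 ≈ 0.44681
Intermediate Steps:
J(S) = -1 + S
t(E, N) = -1 - E (t(E, N) = 1*(-1) - E = -1 - E)
63/(t(J(-3*(-2)), 12) + 147) = 63/((-1 - (-1 - 3*(-2))) + 147) = 63/((-1 - (-1 + 6)) + 147) = 63/((-1 - 1*5) + 147) = 63/((-1 - 5) + 147) = 63/(-6 + 147) = 63/141 = (1/141)*63 = 21/47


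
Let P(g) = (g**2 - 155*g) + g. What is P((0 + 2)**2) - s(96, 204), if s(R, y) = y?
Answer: -804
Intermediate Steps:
P(g) = g**2 - 154*g
P((0 + 2)**2) - s(96, 204) = (0 + 2)**2*(-154 + (0 + 2)**2) - 1*204 = 2**2*(-154 + 2**2) - 204 = 4*(-154 + 4) - 204 = 4*(-150) - 204 = -600 - 204 = -804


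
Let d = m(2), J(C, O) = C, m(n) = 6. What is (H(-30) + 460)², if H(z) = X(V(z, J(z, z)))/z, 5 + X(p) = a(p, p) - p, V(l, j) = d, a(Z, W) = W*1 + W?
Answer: 190412401/900 ≈ 2.1157e+5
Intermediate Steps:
a(Z, W) = 2*W (a(Z, W) = W + W = 2*W)
d = 6
V(l, j) = 6
X(p) = -5 + p (X(p) = -5 + (2*p - p) = -5 + p)
H(z) = 1/z (H(z) = (-5 + 6)/z = 1/z)
(H(-30) + 460)² = (1/(-30) + 460)² = (-1/30 + 460)² = (13799/30)² = 190412401/900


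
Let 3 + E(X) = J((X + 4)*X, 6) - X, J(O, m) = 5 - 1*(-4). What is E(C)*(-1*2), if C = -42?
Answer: -96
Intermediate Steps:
J(O, m) = 9 (J(O, m) = 5 + 4 = 9)
E(X) = 6 - X (E(X) = -3 + (9 - X) = 6 - X)
E(C)*(-1*2) = (6 - 1*(-42))*(-1*2) = (6 + 42)*(-2) = 48*(-2) = -96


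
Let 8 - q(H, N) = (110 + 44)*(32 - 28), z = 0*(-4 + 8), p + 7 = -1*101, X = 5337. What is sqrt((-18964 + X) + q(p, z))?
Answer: I*sqrt(14235) ≈ 119.31*I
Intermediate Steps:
p = -108 (p = -7 - 1*101 = -7 - 101 = -108)
z = 0 (z = 0*4 = 0)
q(H, N) = -608 (q(H, N) = 8 - (110 + 44)*(32 - 28) = 8 - 154*4 = 8 - 1*616 = 8 - 616 = -608)
sqrt((-18964 + X) + q(p, z)) = sqrt((-18964 + 5337) - 608) = sqrt(-13627 - 608) = sqrt(-14235) = I*sqrt(14235)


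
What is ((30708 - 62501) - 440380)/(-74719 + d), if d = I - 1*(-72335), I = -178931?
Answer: 472173/181315 ≈ 2.6042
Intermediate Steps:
d = -106596 (d = -178931 - 1*(-72335) = -178931 + 72335 = -106596)
((30708 - 62501) - 440380)/(-74719 + d) = ((30708 - 62501) - 440380)/(-74719 - 106596) = (-31793 - 440380)/(-181315) = -472173*(-1/181315) = 472173/181315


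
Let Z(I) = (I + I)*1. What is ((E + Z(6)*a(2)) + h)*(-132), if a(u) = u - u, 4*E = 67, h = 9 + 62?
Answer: -11583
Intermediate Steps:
h = 71
E = 67/4 (E = (¼)*67 = 67/4 ≈ 16.750)
Z(I) = 2*I (Z(I) = (2*I)*1 = 2*I)
a(u) = 0
((E + Z(6)*a(2)) + h)*(-132) = ((67/4 + (2*6)*0) + 71)*(-132) = ((67/4 + 12*0) + 71)*(-132) = ((67/4 + 0) + 71)*(-132) = (67/4 + 71)*(-132) = (351/4)*(-132) = -11583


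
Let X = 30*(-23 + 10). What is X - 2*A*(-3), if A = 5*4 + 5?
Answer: -240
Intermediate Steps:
A = 25 (A = 20 + 5 = 25)
X = -390 (X = 30*(-13) = -390)
X - 2*A*(-3) = -390 - 2*25*(-3) = -390 - 50*(-3) = -390 - 1*(-150) = -390 + 150 = -240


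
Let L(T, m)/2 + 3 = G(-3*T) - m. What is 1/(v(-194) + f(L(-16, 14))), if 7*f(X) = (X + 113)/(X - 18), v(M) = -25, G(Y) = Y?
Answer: -44/1075 ≈ -0.040930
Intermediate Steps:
L(T, m) = -6 - 6*T - 2*m (L(T, m) = -6 + 2*(-3*T - m) = -6 + 2*(-m - 3*T) = -6 + (-6*T - 2*m) = -6 - 6*T - 2*m)
f(X) = (113 + X)/(7*(-18 + X)) (f(X) = ((X + 113)/(X - 18))/7 = ((113 + X)/(-18 + X))/7 = (113 + X)/(7*(-18 + X)))
1/(v(-194) + f(L(-16, 14))) = 1/(-25 + (113 + (-6 - 6*(-16) - 2*14))/(7*(-18 + (-6 - 6*(-16) - 2*14)))) = 1/(-25 + (113 + (-6 + 96 - 28))/(7*(-18 + (-6 + 96 - 28)))) = 1/(-25 + (113 + 62)/(7*(-18 + 62))) = 1/(-25 + (1/7)*175/44) = 1/(-25 + (1/7)*(1/44)*175) = 1/(-25 + 25/44) = 1/(-1075/44) = -44/1075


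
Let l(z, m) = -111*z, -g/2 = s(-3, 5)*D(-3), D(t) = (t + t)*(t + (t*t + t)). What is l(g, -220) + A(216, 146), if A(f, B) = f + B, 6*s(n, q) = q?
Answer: -2968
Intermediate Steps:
s(n, q) = q/6
D(t) = 2*t*(t² + 2*t) (D(t) = (2*t)*(t + (t² + t)) = (2*t)*(t + (t + t²)) = (2*t)*(t² + 2*t) = 2*t*(t² + 2*t))
A(f, B) = B + f
g = 30 (g = -2*(⅙)*5*2*(-3)²*(2 - 3) = -5*2*9*(-1)/3 = -5*(-18)/3 = -2*(-15) = 30)
l(g, -220) + A(216, 146) = -111*30 + (146 + 216) = -3330 + 362 = -2968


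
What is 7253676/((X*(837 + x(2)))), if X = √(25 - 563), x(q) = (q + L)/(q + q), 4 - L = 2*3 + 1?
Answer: -14507352*I*√538/900343 ≈ -373.74*I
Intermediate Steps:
L = -3 (L = 4 - (2*3 + 1) = 4 - (6 + 1) = 4 - 1*7 = 4 - 7 = -3)
x(q) = (-3 + q)/(2*q) (x(q) = (q - 3)/(q + q) = (-3 + q)/((2*q)) = (-3 + q)*(1/(2*q)) = (-3 + q)/(2*q))
X = I*√538 (X = √(-538) = I*√538 ≈ 23.195*I)
7253676/((X*(837 + x(2)))) = 7253676/(((I*√538)*(837 + (½)*(-3 + 2)/2))) = 7253676/(((I*√538)*(837 + (½)*(½)*(-1)))) = 7253676/(((I*√538)*(837 - ¼))) = 7253676/(((I*√538)*(3347/4))) = 7253676/((3347*I*√538/4)) = 7253676*(-2*I*√538/900343) = -14507352*I*√538/900343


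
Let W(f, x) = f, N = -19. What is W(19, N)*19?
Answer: 361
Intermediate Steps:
W(19, N)*19 = 19*19 = 361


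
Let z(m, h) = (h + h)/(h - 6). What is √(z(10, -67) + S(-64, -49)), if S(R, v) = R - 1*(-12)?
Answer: I*√267326/73 ≈ 7.0827*I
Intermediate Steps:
S(R, v) = 12 + R (S(R, v) = R + 12 = 12 + R)
z(m, h) = 2*h/(-6 + h) (z(m, h) = (2*h)/(-6 + h) = 2*h/(-6 + h))
√(z(10, -67) + S(-64, -49)) = √(2*(-67)/(-6 - 67) + (12 - 64)) = √(2*(-67)/(-73) - 52) = √(2*(-67)*(-1/73) - 52) = √(134/73 - 52) = √(-3662/73) = I*√267326/73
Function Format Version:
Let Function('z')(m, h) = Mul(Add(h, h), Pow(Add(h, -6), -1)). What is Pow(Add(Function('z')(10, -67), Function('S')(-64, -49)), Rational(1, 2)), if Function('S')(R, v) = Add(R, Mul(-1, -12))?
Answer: Mul(Rational(1, 73), I, Pow(267326, Rational(1, 2))) ≈ Mul(7.0827, I)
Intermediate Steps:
Function('S')(R, v) = Add(12, R) (Function('S')(R, v) = Add(R, 12) = Add(12, R))
Function('z')(m, h) = Mul(2, h, Pow(Add(-6, h), -1)) (Function('z')(m, h) = Mul(Mul(2, h), Pow(Add(-6, h), -1)) = Mul(2, h, Pow(Add(-6, h), -1)))
Pow(Add(Function('z')(10, -67), Function('S')(-64, -49)), Rational(1, 2)) = Pow(Add(Mul(2, -67, Pow(Add(-6, -67), -1)), Add(12, -64)), Rational(1, 2)) = Pow(Add(Mul(2, -67, Pow(-73, -1)), -52), Rational(1, 2)) = Pow(Add(Mul(2, -67, Rational(-1, 73)), -52), Rational(1, 2)) = Pow(Add(Rational(134, 73), -52), Rational(1, 2)) = Pow(Rational(-3662, 73), Rational(1, 2)) = Mul(Rational(1, 73), I, Pow(267326, Rational(1, 2)))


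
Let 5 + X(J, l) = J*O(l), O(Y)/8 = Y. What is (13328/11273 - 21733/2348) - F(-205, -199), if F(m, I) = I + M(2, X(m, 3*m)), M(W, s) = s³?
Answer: -27157390190150822631724669/26469004 ≈ -1.0260e+18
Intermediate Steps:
O(Y) = 8*Y
X(J, l) = -5 + 8*J*l (X(J, l) = -5 + J*(8*l) = -5 + 8*J*l)
F(m, I) = I + (-5 + 24*m²)³ (F(m, I) = I + (-5 + 8*m*(3*m))³ = I + (-5 + 24*m²)³)
(13328/11273 - 21733/2348) - F(-205, -199) = (13328/11273 - 21733/2348) - (-199 + (-5 + 24*(-205)²)³) = (13328*(1/11273) - 21733*1/2348) - (-199 + (-5 + 24*42025)³) = (13328/11273 - 21733/2348) - (-199 + (-5 + 1008600)³) = -213701965/26469004 - (-199 + 1008595³) = -213701965/26469004 - (-199 + 1026007257022244875) = -213701965/26469004 - 1*1026007257022244676 = -213701965/26469004 - 1026007257022244676 = -27157390190150822631724669/26469004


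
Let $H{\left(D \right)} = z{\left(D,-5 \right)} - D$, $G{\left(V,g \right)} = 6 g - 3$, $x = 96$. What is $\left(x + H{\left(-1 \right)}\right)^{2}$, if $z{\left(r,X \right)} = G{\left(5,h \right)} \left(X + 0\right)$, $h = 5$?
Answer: $1444$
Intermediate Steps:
$G{\left(V,g \right)} = -3 + 6 g$
$z{\left(r,X \right)} = 27 X$ ($z{\left(r,X \right)} = \left(-3 + 6 \cdot 5\right) \left(X + 0\right) = \left(-3 + 30\right) X = 27 X$)
$H{\left(D \right)} = -135 - D$ ($H{\left(D \right)} = 27 \left(-5\right) - D = -135 - D$)
$\left(x + H{\left(-1 \right)}\right)^{2} = \left(96 - 134\right)^{2} = \left(-38\right)^{2} = 1444$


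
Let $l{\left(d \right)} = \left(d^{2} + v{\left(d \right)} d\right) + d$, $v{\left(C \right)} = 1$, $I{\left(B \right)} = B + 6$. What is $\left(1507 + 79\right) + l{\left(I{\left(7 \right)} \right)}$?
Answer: $1781$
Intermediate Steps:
$I{\left(B \right)} = 6 + B$
$l{\left(d \right)} = d^{2} + 2 d$ ($l{\left(d \right)} = \left(d^{2} + 1 d\right) + d = \left(d^{2} + d\right) + d = \left(d + d^{2}\right) + d = d^{2} + 2 d$)
$\left(1507 + 79\right) + l{\left(I{\left(7 \right)} \right)} = \left(1507 + 79\right) + \left(6 + 7\right) \left(2 + \left(6 + 7\right)\right) = 1586 + 13 \left(2 + 13\right) = 1586 + 13 \cdot 15 = 1586 + 195 = 1781$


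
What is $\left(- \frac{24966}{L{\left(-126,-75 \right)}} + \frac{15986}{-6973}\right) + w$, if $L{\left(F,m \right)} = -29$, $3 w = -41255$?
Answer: $- \frac{7821589363}{606651} \approx -12893.0$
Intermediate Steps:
$w = - \frac{41255}{3}$ ($w = \frac{1}{3} \left(-41255\right) = - \frac{41255}{3} \approx -13752.0$)
$\left(- \frac{24966}{L{\left(-126,-75 \right)}} + \frac{15986}{-6973}\right) + w = \left(- \frac{24966}{-29} + \frac{15986}{-6973}\right) - \frac{41255}{3} = \left(\left(-24966\right) \left(- \frac{1}{29}\right) + 15986 \left(- \frac{1}{6973}\right)\right) - \frac{41255}{3} = \left(\frac{24966}{29} - \frac{15986}{6973}\right) - \frac{41255}{3} = \frac{173624324}{202217} - \frac{41255}{3} = - \frac{7821589363}{606651}$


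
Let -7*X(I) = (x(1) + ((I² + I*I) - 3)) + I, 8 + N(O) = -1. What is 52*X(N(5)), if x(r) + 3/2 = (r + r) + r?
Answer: -7878/7 ≈ -1125.4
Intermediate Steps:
x(r) = -3/2 + 3*r (x(r) = -3/2 + ((r + r) + r) = -3/2 + (2*r + r) = -3/2 + 3*r)
N(O) = -9 (N(O) = -8 - 1 = -9)
X(I) = 3/14 - 2*I²/7 - I/7 (X(I) = -(((-3/2 + 3*1) + ((I² + I*I) - 3)) + I)/7 = -(((-3/2 + 3) + ((I² + I²) - 3)) + I)/7 = -((3/2 + (2*I² - 3)) + I)/7 = -((3/2 + (-3 + 2*I²)) + I)/7 = -((-3/2 + 2*I²) + I)/7 = -(-3/2 + I + 2*I²)/7 = 3/14 - 2*I²/7 - I/7)
52*X(N(5)) = 52*(3/14 - 2/7*(-9)² - ⅐*(-9)) = 52*(3/14 - 2/7*81 + 9/7) = 52*(3/14 - 162/7 + 9/7) = 52*(-303/14) = -7878/7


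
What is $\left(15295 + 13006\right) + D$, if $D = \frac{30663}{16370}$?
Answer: $\frac{463318033}{16370} \approx 28303.0$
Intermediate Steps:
$D = \frac{30663}{16370}$ ($D = 30663 \cdot \frac{1}{16370} = \frac{30663}{16370} \approx 1.8731$)
$\left(15295 + 13006\right) + D = \left(15295 + 13006\right) + \frac{30663}{16370} = 28301 + \frac{30663}{16370} = \frac{463318033}{16370}$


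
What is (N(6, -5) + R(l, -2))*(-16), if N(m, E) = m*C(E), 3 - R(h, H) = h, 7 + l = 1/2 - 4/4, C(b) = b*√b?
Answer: -168 + 480*I*√5 ≈ -168.0 + 1073.3*I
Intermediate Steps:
C(b) = b^(3/2)
l = -15/2 (l = -7 + (1/2 - 4/4) = -7 + (1*(½) - 4*¼) = -7 + (½ - 1) = -7 - ½ = -15/2 ≈ -7.5000)
R(h, H) = 3 - h
N(m, E) = m*E^(3/2)
(N(6, -5) + R(l, -2))*(-16) = (6*(-5)^(3/2) + (3 - 1*(-15/2)))*(-16) = (6*(-5*I*√5) + (3 + 15/2))*(-16) = (-30*I*√5 + 21/2)*(-16) = (21/2 - 30*I*√5)*(-16) = -168 + 480*I*√5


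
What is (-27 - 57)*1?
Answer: -84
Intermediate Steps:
(-27 - 57)*1 = -84*1 = -84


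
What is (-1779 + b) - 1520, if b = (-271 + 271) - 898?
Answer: -4197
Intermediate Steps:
b = -898 (b = 0 - 898 = -898)
(-1779 + b) - 1520 = (-1779 - 898) - 1520 = -2677 - 1520 = -4197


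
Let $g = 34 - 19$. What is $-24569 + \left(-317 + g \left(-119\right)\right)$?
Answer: $-26671$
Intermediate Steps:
$g = 15$ ($g = 34 - 19 = 15$)
$-24569 + \left(-317 + g \left(-119\right)\right) = -24569 + \left(-317 + 15 \left(-119\right)\right) = -24569 - 2102 = -26671$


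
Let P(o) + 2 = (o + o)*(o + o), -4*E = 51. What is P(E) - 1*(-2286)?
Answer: 11737/4 ≈ 2934.3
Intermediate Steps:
E = -51/4 (E = -¼*51 = -51/4 ≈ -12.750)
P(o) = -2 + 4*o² (P(o) = -2 + (o + o)*(o + o) = -2 + (2*o)*(2*o) = -2 + 4*o²)
P(E) - 1*(-2286) = (-2 + 4*(-51/4)²) - 1*(-2286) = (-2 + 4*(2601/16)) + 2286 = (-2 + 2601/4) + 2286 = 2593/4 + 2286 = 11737/4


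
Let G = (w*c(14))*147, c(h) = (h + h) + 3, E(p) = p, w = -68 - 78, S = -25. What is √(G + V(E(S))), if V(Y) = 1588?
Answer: I*√663734 ≈ 814.7*I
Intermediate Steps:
w = -146
c(h) = 3 + 2*h (c(h) = 2*h + 3 = 3 + 2*h)
G = -665322 (G = -146*(3 + 2*14)*147 = -146*(3 + 28)*147 = -146*31*147 = -4526*147 = -665322)
√(G + V(E(S))) = √(-665322 + 1588) = √(-663734) = I*√663734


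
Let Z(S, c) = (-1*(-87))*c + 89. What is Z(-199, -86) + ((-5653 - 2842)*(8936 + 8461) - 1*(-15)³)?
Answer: -147791533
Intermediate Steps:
Z(S, c) = 89 + 87*c (Z(S, c) = 87*c + 89 = 89 + 87*c)
Z(-199, -86) + ((-5653 - 2842)*(8936 + 8461) - 1*(-15)³) = (89 + 87*(-86)) + ((-5653 - 2842)*(8936 + 8461) - 1*(-15)³) = (89 - 7482) + (-8495*17397 - 1*(-3375)) = -7393 + (-147787515 + 3375) = -7393 - 147784140 = -147791533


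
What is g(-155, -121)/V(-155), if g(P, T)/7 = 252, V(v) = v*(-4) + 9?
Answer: 1764/629 ≈ 2.8045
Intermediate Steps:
V(v) = 9 - 4*v (V(v) = -4*v + 9 = 9 - 4*v)
g(P, T) = 1764 (g(P, T) = 7*252 = 1764)
g(-155, -121)/V(-155) = 1764/(9 - 4*(-155)) = 1764/(9 + 620) = 1764/629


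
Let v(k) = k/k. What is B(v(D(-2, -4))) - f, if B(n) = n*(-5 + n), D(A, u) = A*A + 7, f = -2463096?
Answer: 2463092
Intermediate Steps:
D(A, u) = 7 + A² (D(A, u) = A² + 7 = 7 + A²)
v(k) = 1
B(v(D(-2, -4))) - f = 1*(-5 + 1) - 1*(-2463096) = 1*(-4) + 2463096 = -4 + 2463096 = 2463092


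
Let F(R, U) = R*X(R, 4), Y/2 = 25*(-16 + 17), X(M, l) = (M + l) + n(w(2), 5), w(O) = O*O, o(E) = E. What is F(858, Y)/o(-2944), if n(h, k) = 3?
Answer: -371085/1472 ≈ -252.10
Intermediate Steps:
w(O) = O²
X(M, l) = 3 + M + l (X(M, l) = (M + l) + 3 = 3 + M + l)
Y = 50 (Y = 2*(25*(-16 + 17)) = 2*(25*1) = 2*25 = 50)
F(R, U) = R*(7 + R) (F(R, U) = R*(3 + R + 4) = R*(7 + R))
F(858, Y)/o(-2944) = (858*(7 + 858))/(-2944) = (858*865)*(-1/2944) = 742170*(-1/2944) = -371085/1472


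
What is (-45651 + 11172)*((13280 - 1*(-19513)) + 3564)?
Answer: -1253553003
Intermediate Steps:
(-45651 + 11172)*((13280 - 1*(-19513)) + 3564) = -34479*((13280 + 19513) + 3564) = -34479*(32793 + 3564) = -34479*36357 = -1253553003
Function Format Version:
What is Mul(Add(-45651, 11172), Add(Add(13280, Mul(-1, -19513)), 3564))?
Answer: -1253553003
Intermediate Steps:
Mul(Add(-45651, 11172), Add(Add(13280, Mul(-1, -19513)), 3564)) = Mul(-34479, Add(Add(13280, 19513), 3564)) = Mul(-34479, Add(32793, 3564)) = Mul(-34479, 36357) = -1253553003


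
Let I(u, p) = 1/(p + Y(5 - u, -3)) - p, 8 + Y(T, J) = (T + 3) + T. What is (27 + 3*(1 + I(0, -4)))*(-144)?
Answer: -6480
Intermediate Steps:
Y(T, J) = -5 + 2*T (Y(T, J) = -8 + ((T + 3) + T) = -8 + ((3 + T) + T) = -8 + (3 + 2*T) = -5 + 2*T)
I(u, p) = 1/(5 + p - 2*u) - p (I(u, p) = 1/(p + (-5 + 2*(5 - u))) - p = 1/(p + (-5 + (10 - 2*u))) - p = 1/(p + (5 - 2*u)) - p = 1/(5 + p - 2*u) - p)
(27 + 3*(1 + I(0, -4)))*(-144) = (27 + 3*(1 + (-1 + (-4)² - 4*(5 - 2*0))/(-5 - 1*(-4) + 2*0)))*(-144) = (27 + 3*(1 + (-1 + 16 - 4*(5 + 0))/(-5 + 4 + 0)))*(-144) = (27 + 3*(1 + (-1 + 16 - 4*5)/(-1)))*(-144) = (27 + 3*(1 - (-1 + 16 - 20)))*(-144) = (27 + 3*(1 - 1*(-5)))*(-144) = (27 + 3*(1 + 5))*(-144) = (27 + 3*6)*(-144) = (27 + 18)*(-144) = 45*(-144) = -6480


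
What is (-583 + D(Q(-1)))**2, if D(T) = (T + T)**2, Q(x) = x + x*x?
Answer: 339889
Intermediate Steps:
Q(x) = x + x**2
D(T) = 4*T**2 (D(T) = (2*T)**2 = 4*T**2)
(-583 + D(Q(-1)))**2 = (-583 + 4*(-(1 - 1))**2)**2 = (-583 + 4*(-1*0)**2)**2 = (-583 + 4*0**2)**2 = (-583 + 4*0)**2 = (-583 + 0)**2 = (-583)**2 = 339889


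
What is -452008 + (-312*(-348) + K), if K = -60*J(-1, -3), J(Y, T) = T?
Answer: -343252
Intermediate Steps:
K = 180 (K = -60*(-3) = 180)
-452008 + (-312*(-348) + K) = -452008 + (-312*(-348) + 180) = -452008 + (108576 + 180) = -452008 + 108756 = -343252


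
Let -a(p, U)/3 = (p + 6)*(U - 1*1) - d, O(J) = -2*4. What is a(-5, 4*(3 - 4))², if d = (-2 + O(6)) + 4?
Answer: 9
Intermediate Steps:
O(J) = -8
d = -6 (d = (-2 - 8) + 4 = -10 + 4 = -6)
a(p, U) = -18 - 3*(-1 + U)*(6 + p) (a(p, U) = -3*((p + 6)*(U - 1*1) - 1*(-6)) = -3*((6 + p)*(U - 1) + 6) = -3*((6 + p)*(-1 + U) + 6) = -3*((-1 + U)*(6 + p) + 6) = -3*(6 + (-1 + U)*(6 + p)) = -18 - 3*(-1 + U)*(6 + p))
a(-5, 4*(3 - 4))² = (-72*(3 - 4) + 3*(-5) - 3*4*(3 - 4)*(-5))² = (-72*(-1) - 15 - 3*4*(-1)*(-5))² = (-18*(-4) - 15 - 3*(-4)*(-5))² = (72 - 15 - 60)² = (-3)² = 9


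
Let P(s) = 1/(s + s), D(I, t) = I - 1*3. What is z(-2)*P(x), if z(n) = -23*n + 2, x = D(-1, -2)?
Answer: -6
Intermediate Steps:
D(I, t) = -3 + I (D(I, t) = I - 3 = -3 + I)
x = -4 (x = -3 - 1 = -4)
P(s) = 1/(2*s)
z(n) = 2 - 23*n
z(-2)*P(x) = (2 - 23*(-2))*((½)/(-4)) = (2 + 46)*((½)*(-¼)) = 48*(-⅛) = -6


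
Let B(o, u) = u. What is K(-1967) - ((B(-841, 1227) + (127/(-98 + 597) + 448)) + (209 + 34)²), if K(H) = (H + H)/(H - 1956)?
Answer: -118870440903/1957577 ≈ -60723.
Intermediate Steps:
K(H) = 2*H/(-1956 + H) (K(H) = (2*H)/(-1956 + H) = 2*H/(-1956 + H))
K(-1967) - ((B(-841, 1227) + (127/(-98 + 597) + 448)) + (209 + 34)²) = 2*(-1967)/(-1956 - 1967) - ((1227 + (127/(-98 + 597) + 448)) + (209 + 34)²) = 2*(-1967)/(-3923) - ((1227 + (127/499 + 448)) + 243²) = 2*(-1967)*(-1/3923) - ((1227 + (127*(1/499) + 448)) + 59049) = 3934/3923 - ((1227 + (127/499 + 448)) + 59049) = 3934/3923 - ((1227 + 223679/499) + 59049) = 3934/3923 - (835952/499 + 59049) = 3934/3923 - 1*30301403/499 = 3934/3923 - 30301403/499 = -118870440903/1957577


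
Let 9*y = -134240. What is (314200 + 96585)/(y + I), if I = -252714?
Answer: -3697065/2408666 ≈ -1.5349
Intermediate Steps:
y = -134240/9 (y = (⅑)*(-134240) = -134240/9 ≈ -14916.)
(314200 + 96585)/(y + I) = (314200 + 96585)/(-134240/9 - 252714) = 410785/(-2408666/9) = 410785*(-9/2408666) = -3697065/2408666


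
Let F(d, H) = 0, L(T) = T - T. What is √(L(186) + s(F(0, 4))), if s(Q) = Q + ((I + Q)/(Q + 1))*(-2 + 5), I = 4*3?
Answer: 6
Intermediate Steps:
I = 12
L(T) = 0
s(Q) = Q + 3*(12 + Q)/(1 + Q) (s(Q) = Q + ((12 + Q)/(Q + 1))*(-2 + 5) = Q + ((12 + Q)/(1 + Q))*3 = Q + 3*(12 + Q)/(1 + Q))
√(L(186) + s(F(0, 4))) = √(0 + (36 + 0² + 4*0)/(1 + 0)) = √(0 + (36 + 0 + 0)/1) = √(0 + 1*36) = √(0 + 36) = √36 = 6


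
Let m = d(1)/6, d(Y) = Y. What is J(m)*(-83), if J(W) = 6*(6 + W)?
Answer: -3071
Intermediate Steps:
m = 1/6 ≈ 0.16667
J(W) = 36 + 6*W
J(m)*(-83) = (36 + 6*(1/6))*(-83) = (36 + 1)*(-83) = 37*(-83) = -3071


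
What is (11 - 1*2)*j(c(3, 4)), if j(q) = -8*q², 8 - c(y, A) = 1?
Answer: -3528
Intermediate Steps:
c(y, A) = 7 (c(y, A) = 8 - 1*1 = 8 - 1 = 7)
(11 - 1*2)*j(c(3, 4)) = (11 - 1*2)*(-8*7²) = (11 - 2)*(-8*49) = 9*(-392) = -3528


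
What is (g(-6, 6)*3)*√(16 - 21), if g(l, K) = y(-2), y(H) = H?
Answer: -6*I*√5 ≈ -13.416*I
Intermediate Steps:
g(l, K) = -2
(g(-6, 6)*3)*√(16 - 21) = (-2*3)*√(16 - 21) = -6*I*√5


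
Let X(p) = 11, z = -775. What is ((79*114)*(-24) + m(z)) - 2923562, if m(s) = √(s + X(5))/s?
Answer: -3139706 - 2*I*√191/775 ≈ -3.1397e+6 - 0.035665*I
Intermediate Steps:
m(s) = √(11 + s)/s (m(s) = √(s + 11)/s = √(11 + s)/s)
((79*114)*(-24) + m(z)) - 2923562 = ((79*114)*(-24) + √(11 - 775)/(-775)) - 2923562 = (9006*(-24) - 2*I*√191/775) - 2923562 = (-216144 - 2*I*√191/775) - 2923562 = -3139706 - 2*I*√191/775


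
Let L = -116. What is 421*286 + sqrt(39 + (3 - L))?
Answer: 120406 + sqrt(158) ≈ 1.2042e+5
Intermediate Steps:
421*286 + sqrt(39 + (3 - L)) = 421*286 + sqrt(39 + (3 - 1*(-116))) = 120406 + sqrt(39 + (3 + 116)) = 120406 + sqrt(39 + 119) = 120406 + sqrt(158)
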